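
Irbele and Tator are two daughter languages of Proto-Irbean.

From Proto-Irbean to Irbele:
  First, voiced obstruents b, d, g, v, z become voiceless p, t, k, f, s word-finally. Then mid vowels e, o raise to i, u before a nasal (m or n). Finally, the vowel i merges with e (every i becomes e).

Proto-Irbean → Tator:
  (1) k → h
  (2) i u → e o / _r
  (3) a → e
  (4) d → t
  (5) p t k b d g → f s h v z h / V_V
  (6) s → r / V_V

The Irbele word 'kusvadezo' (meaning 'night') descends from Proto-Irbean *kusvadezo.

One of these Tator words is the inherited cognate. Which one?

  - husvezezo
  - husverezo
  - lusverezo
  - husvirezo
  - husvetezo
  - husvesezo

husverezo

Tator: *kusvadezo
  kusvadezo → husvadezo   [unconditioned shift]
  husvadezo (rule 2 does not apply)
  husvadezo → husvedezo   [vowel merger]
  husvedezo → husvetezo   [unconditioned shift]
  husvetezo → husvesezo   [intervocalic lenition]
  husvesezo → husverezo   [rhotacism]
  giving Tator husverezo.
Only 'husverezo' matches the regular Tator development of *kusvadezo.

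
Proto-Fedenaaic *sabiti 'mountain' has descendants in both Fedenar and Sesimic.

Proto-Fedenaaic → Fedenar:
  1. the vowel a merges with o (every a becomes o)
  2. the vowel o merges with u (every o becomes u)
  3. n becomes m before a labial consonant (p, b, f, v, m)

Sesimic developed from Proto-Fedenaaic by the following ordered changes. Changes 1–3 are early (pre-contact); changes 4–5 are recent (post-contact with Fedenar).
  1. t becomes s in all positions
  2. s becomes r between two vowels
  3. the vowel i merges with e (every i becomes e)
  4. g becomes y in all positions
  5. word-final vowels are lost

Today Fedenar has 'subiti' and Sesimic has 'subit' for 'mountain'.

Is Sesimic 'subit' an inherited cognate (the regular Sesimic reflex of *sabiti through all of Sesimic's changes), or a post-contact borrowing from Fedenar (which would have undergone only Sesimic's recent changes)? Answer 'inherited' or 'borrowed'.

If inherited, *sabiti would pass through all of Sesimic's changes:
Sesimic: *sabiti
  sabiti → sabisi   [unconditioned shift]
  sabisi → sabiri   [rhotacism]
  sabiri → sabere   [vowel merger]
  sabere (rule 4 does not apply)
  sabere → saber   [apocope]
  giving Sesimic saber.
If borrowed from Fedenar 'subiti' after the early changes, it would undergo only the recent ones:
  rule 4 (unconditioned shift): no change (subiti)
  rule 5 (apocope): subiti → subit
  ⇒ as a loan: subit
Sesimic 'subit' matches the loan outcome 'subit', not the inherited 'saber' — it skipped the early Sesimic changes, so it was borrowed from Fedenar.

borrowed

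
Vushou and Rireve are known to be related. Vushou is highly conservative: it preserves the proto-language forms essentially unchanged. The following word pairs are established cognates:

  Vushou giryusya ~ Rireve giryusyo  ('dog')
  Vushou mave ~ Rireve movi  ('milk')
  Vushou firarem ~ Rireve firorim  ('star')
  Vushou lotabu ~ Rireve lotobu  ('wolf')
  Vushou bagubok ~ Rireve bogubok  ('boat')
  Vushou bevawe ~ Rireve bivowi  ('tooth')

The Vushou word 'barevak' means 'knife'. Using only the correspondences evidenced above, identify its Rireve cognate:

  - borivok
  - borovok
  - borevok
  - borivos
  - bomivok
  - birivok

borivok

firarem ~ firorim — Vushou a corresponds to Rireve o after a consonant, before r.
bevawe ~ bivowi — Vushou e corresponds to Rireve i after a consonant, before a labial obstruent.
bagubok ~ bogubok, bevawe ~ bivowi — Vushou a corresponds to Rireve o after a consonant, before a consonant other than r, m, n, p, b, f, v.
Applying these to Vushou 'barevak':
  barevak → borevak   (a→o after a consonant, before r)
  borevak → borivak   (e→i after a consonant, before a labial obstruent)
  borivak → borivok   (a→o after a consonant, before a consonant other than r, m, n, p, b, f, v)
So the Rireve cognate is 'borivok'.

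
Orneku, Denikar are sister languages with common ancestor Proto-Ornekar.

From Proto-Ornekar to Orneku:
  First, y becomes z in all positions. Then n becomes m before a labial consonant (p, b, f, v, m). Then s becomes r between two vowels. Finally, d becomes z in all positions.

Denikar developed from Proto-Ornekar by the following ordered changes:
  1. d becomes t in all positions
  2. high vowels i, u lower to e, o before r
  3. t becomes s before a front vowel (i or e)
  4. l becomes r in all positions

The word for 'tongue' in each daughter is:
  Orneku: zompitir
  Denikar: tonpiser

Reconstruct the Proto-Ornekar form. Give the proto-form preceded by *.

Position 1: Orneku has z, Denikar has t. Taking the neighbouring segments as reconstructed: Orneku z could go back to *d or *z or *y; Denikar t could go back to *t or *d — the one source consistent with every daughter is *d.
Position 7: Orneku has i, Denikar has e. Orneku preserves i here (none of its changes turn any other segment into i), so the proto-segment is *i.
Position 6: Orneku has t, Denikar has s. Orneku preserves t here (none of its changes turn any other segment into t), so the proto-segment is *t.
Continuing position by position gives *donpitir; check it forward:
Orneku: start from *donpitir.
  rule 1: no change — donpitir
  rule 2 (nasal place assimilation): donpitir → dompitir
  rule 3: no change — dompitir
  rule 4 (unconditioned shift): dompitir → zompitir
  ⇒ Orneku zompitir
Denikar: *donpitir > tonpitir > tonpiter > tonpiser  (by unconditioned shift, pre-rhotic lowering, palatalisation)
Only *donpitir yields all of Orneku zompitir, Denikar tonpiser.

*donpitir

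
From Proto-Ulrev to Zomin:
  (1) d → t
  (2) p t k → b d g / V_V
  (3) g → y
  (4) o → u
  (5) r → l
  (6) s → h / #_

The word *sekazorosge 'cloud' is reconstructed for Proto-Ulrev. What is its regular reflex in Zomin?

heyazulusye

Zomin: start from *sekazorosge.
  rule 1: no change — sekazorosge
  rule 2 (intervocalic voicing): sekazorosge → segazorosge
  rule 3 (unconditioned shift): segazorosge → seyazorosye
  rule 4 (vowel merger): seyazorosye → seyazurusye
  rule 5 (unconditioned shift): seyazurusye → seyazulusye
  rule 6 (debuccalisation): seyazulusye → heyazulusye
  ⇒ Zomin heyazulusye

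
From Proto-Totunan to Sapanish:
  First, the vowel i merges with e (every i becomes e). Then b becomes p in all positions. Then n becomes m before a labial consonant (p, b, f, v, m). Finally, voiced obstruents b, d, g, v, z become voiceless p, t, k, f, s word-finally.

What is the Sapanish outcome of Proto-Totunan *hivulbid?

hevulpet

Sapanish: *hivulbid
  hivulbid → hevulbed   [vowel merger]
  hevulbed → hevulped   [unconditioned shift]
  hevulped (rule 3 does not apply)
  hevulped → hevulpet   [final devoicing]
  giving Sapanish hevulpet.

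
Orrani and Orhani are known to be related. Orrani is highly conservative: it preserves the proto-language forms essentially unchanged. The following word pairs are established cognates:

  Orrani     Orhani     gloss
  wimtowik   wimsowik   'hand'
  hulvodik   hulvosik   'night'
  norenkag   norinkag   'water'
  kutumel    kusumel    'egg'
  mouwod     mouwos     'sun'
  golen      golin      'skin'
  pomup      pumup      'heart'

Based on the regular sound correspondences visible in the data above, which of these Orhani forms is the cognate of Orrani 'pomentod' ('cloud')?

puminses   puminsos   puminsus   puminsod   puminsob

pomup ~ pumup — Orrani o corresponds to Orhani u after a consonant, before a nasal.
norenkag ~ norinkag, golen ~ golin — Orrani e corresponds to Orhani i after a consonant, before a nasal.
wimtowik ~ wimsowik — Orrani t corresponds to Orhani s after a consonant, before a back vowel.
mouwod ~ mouwos — Orrani d corresponds to Orhani s word-finally.
Applying these to Orrani 'pomentod':
  pomentod → pumentod   (o→u after a consonant, before a nasal)
  pumentod → pumintod   (e→i after a consonant, before a nasal)
  pumintod → puminsod   (t→s after a consonant, before a back vowel)
  puminsod → puminsos   (d→s word-finally)
So the Orhani cognate is 'puminsos'.

puminsos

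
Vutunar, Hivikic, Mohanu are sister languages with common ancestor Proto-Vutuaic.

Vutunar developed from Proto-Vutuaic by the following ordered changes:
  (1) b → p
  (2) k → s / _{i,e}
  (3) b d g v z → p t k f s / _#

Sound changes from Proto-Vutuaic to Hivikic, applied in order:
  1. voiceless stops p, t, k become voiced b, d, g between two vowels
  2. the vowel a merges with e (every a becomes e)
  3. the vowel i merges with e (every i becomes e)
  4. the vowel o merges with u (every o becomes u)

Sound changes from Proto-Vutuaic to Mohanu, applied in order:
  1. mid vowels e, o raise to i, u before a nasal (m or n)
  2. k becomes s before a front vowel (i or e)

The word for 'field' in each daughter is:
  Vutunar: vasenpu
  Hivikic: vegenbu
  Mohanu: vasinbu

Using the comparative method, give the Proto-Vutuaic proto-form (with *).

Position 3: Vutunar has s, Hivikic has g, Mohanu has s. Taking the neighbouring segments as reconstructed: Vutunar s could go back to *k or *s; Hivikic g could go back to *k or *g; Mohanu s could go back to *k or *s — the one source consistent with every daughter is *k.
Position 4: Vutunar has e, Hivikic has e, Mohanu has i. Vutunar preserves e here (none of its changes turn any other segment into e), so the proto-segment is *e.
Position 6: Vutunar has p, Hivikic has b, Mohanu has b. Mohanu preserves b here (none of its changes turn any other segment into b), so the proto-segment is *b.
Verify the candidate proto-form against each daughter:
Vutunar: *vakenbu > vakenpu > vasenpu  (by unconditioned shift, palatalisation)
Hivikic: *vakenbu
  vakenbu → vagenbu   [intervocalic voicing]
  vagenbu → vegenbu   [vowel merger]
  vegenbu (rule 3 does not apply)
  vegenbu (rule 4 does not apply)
  giving Hivikic vegenbu.
Mohanu: start from *vakenbu.
  rule 1 (pre-nasal raising): vakenbu → vakinbu
  rule 2 (palatalisation): vakinbu → vasinbu
  ⇒ Mohanu vasinbu
Only *vakenbu yields all of Vutunar vasenpu, Hivikic vegenbu, Mohanu vasinbu.

*vakenbu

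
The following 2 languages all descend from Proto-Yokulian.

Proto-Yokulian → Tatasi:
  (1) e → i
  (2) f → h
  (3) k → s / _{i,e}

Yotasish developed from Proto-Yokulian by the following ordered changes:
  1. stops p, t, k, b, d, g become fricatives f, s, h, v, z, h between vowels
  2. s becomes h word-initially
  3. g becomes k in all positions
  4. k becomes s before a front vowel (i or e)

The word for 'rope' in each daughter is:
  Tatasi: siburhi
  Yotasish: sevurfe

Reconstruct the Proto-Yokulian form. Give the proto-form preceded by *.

Position 1: Tatasi has s, Yotasish has s. Taking the neighbouring segments as reconstructed: Tatasi s could go back to *k or *s; Yotasish s could go back to *k or *g — the one source consistent with every daughter is *k.
Position 7: Tatasi has i, Yotasish has e. Yotasish preserves e here (none of its changes turn any other segment into e), so the proto-segment is *e.
Verify the candidate proto-form against each daughter:
Tatasi: *keburfe
  keburfe → kiburfi   [vowel merger]
  kiburfi → kiburhi   [unconditioned shift]
  kiburhi → siburhi   [palatalisation]
  giving Tatasi siburhi.
Yotasish: *keburfe
  keburfe → kevurfe   [intervocalic lenition]
  kevurfe (rule 2 does not apply)
  kevurfe (rule 3 does not apply)
  kevurfe → sevurfe   [palatalisation]
  giving Yotasish sevurfe.
*keburfe is the unique common source.

*keburfe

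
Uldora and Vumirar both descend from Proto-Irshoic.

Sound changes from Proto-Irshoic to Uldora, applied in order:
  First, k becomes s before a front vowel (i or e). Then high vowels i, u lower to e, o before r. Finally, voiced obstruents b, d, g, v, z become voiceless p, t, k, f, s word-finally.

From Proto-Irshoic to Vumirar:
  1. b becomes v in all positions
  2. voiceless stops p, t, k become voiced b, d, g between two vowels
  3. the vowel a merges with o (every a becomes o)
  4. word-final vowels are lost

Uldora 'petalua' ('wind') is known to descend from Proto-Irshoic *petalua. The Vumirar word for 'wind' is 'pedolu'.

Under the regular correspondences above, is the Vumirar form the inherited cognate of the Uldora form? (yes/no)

yes

Derive the expected Vumirar reflex of *petalua:
Vumirar: *petalua
  petalua (rule 1 does not apply)
  petalua → pedalua   [intervocalic voicing]
  pedalua → pedoluo   [vowel merger]
  pedoluo → pedolu   [apocope]
  giving Vumirar pedolu.
Vumirar 'pedolu' matches the regular reflex exactly, so the pair is cognate.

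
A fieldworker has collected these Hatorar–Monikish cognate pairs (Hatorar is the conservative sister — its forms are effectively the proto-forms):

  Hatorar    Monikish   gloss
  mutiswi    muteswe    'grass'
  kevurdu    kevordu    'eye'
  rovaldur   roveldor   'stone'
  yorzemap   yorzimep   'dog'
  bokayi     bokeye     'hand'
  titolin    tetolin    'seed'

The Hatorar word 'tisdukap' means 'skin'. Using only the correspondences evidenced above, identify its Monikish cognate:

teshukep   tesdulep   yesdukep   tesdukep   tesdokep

tesdukep

mutiswi ~ muteswe, titolin ~ tetolin — Hatorar i corresponds to Monikish e after a consonant, before a consonant other than r, m, n, p, b, f, v.
yorzemap ~ yorzimep — Hatorar a corresponds to Monikish e after a consonant, before a labial obstruent.
Applying these to Hatorar 'tisdukap':
  tisdukap → tesdukap   (i→e after a consonant, before a consonant other than r, m, n, p, b, f, v)
  tesdukap → tesdukep   (a→e after a consonant, before a labial obstruent)
So the Monikish cognate is 'tesdukep'.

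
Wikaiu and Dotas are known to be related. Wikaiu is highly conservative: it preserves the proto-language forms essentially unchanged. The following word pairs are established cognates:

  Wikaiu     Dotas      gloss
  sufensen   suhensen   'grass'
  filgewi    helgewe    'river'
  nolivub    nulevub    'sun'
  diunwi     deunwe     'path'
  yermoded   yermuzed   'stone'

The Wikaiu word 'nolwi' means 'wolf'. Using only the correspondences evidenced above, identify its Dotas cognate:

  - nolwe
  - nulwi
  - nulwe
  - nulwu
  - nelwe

nulwe

nolivub ~ nulevub, yermoded ~ yermuzed — Wikaiu o corresponds to Dotas u after a consonant, before a consonant other than r, m, n, p, b, f, v.
filgewi ~ helgewe, diunwi ~ deunwe — Wikaiu i corresponds to Dotas e word-finally.
Applying these to Wikaiu 'nolwi':
  nolwi → nulwi   (o→u after a consonant, before a consonant other than r, m, n, p, b, f, v)
  nulwi → nulwe   (i→e word-finally)
So the Dotas cognate is 'nulwe'.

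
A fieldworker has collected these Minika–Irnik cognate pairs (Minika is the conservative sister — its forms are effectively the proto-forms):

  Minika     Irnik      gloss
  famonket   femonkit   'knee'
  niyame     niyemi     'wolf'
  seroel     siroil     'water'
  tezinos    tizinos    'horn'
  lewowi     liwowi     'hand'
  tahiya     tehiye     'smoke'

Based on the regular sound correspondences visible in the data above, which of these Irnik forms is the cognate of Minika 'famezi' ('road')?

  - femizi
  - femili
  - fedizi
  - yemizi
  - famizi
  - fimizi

femizi

famonket ~ femonkit, niyame ~ niyemi — Minika a corresponds to Irnik e after a consonant, before a nasal.
famonket ~ femonkit, tezinos ~ tizinos — Minika e corresponds to Irnik i after a consonant, before a consonant other than r, m, n, p, b, f, v.
Applying these to Minika 'famezi':
  famezi → femezi   (a→e after a consonant, before a nasal)
  femezi → femizi   (e→i after a consonant, before a consonant other than r, m, n, p, b, f, v)
So the Irnik cognate is 'femizi'.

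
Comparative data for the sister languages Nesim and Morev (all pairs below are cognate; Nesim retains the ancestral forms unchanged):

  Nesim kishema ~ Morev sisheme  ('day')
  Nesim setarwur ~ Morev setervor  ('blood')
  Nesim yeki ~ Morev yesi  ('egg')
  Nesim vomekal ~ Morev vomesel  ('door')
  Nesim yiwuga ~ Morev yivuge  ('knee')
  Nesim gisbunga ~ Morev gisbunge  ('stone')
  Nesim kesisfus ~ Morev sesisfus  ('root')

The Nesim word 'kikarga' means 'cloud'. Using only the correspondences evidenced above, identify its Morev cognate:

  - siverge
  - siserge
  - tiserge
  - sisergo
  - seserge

kishema ~ sisheme — Nesim k corresponds to Morev s word-initially before a front vowel.
vomekal ~ vomesel — Nesim k corresponds to Morev s between vowels (before a back vowel).
setarwur ~ setervor — Nesim a corresponds to Morev e after a consonant, before r.
kishema ~ sisheme, yiwuga ~ yivuge — Nesim a corresponds to Morev e word-finally.
Applying these to Nesim 'kikarga':
  kikarga → sikarga   (k→s word-initially before a front vowel)
  sikarga → sisarga   (k→s between vowels (before a back vowel))
  sisarga → siserga   (a→e after a consonant, before r)
  siserga → siserge   (a→e word-finally)
So the Morev cognate is 'siserge'.

siserge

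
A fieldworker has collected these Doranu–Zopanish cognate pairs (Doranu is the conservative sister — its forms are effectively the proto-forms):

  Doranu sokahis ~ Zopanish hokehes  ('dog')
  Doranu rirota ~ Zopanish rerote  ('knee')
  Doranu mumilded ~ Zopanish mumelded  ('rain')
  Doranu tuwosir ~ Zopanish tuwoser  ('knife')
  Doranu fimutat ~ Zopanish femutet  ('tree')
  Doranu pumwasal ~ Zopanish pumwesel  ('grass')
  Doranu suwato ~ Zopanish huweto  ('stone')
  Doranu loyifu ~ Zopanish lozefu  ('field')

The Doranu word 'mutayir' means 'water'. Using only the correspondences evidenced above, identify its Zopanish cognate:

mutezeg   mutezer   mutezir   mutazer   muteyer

mutezer

sokahis ~ hokehes, fimutat ~ femutet — Doranu a corresponds to Zopanish e after a consonant, before a consonant other than r, m, n, p, b, f, v.
loyifu ~ lozefu — Doranu y corresponds to Zopanish z between vowels (before a front vowel).
rirota ~ rerote, tuwosir ~ tuwoser — Doranu i corresponds to Zopanish e after a consonant, before r.
Applying these to Doranu 'mutayir':
  mutayir → muteyir   (a→e after a consonant, before a consonant other than r, m, n, p, b, f, v)
  muteyir → mutezir   (y→z between vowels (before a front vowel))
  mutezir → mutezer   (i→e after a consonant, before r)
So the Zopanish cognate is 'mutezer'.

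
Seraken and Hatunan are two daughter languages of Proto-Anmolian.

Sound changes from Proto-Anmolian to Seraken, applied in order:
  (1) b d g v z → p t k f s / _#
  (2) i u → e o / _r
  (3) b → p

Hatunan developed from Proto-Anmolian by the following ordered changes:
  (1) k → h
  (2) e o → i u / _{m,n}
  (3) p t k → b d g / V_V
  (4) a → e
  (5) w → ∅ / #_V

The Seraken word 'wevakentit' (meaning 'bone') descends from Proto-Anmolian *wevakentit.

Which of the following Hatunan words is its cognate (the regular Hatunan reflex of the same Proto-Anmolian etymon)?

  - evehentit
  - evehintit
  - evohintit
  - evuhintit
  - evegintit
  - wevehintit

evehintit

Hatunan: start from *wevakentit.
  rule 1 (unconditioned shift): wevakentit → wevahentit
  rule 2 (pre-nasal raising): wevahentit → wevahintit
  rule 3: no change — wevahintit
  rule 4 (vowel merger): wevahintit → wevehintit
  rule 5 (glide loss): wevehintit → evehintit
  ⇒ Hatunan evehintit
The other candidates each miss or misapply at least one Hatunan change.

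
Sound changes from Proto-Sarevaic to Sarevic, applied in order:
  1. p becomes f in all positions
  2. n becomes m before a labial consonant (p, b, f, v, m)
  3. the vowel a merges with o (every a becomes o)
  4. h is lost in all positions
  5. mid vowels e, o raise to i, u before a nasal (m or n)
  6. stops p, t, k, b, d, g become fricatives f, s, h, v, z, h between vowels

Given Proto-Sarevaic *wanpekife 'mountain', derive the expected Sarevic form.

Sarevic: *wanpekife
  wanpekife → wanfekife   [unconditioned shift]
  wanfekife → wamfekife   [nasal place assimilation]
  wamfekife → womfekife   [vowel merger]
  womfekife (rule 4 does not apply)
  womfekife → wumfekife   [pre-nasal raising]
  wumfekife → wumfehife   [intervocalic lenition]
  giving Sarevic wumfehife.

wumfehife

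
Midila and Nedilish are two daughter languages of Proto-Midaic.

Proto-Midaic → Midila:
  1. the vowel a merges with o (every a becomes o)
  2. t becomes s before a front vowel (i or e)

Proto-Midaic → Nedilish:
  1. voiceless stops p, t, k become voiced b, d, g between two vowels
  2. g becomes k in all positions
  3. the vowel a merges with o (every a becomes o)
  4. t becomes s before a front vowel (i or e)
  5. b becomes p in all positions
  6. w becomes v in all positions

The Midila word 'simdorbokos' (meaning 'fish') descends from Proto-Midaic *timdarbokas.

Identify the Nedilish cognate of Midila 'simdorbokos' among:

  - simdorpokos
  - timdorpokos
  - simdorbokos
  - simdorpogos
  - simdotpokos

Nedilish: start from *timdarbokas.
  rule 1 (intervocalic voicing): timdarbokas → timdarbogas
  rule 2 (unconditioned shift): timdarbogas → timdarbokas
  rule 3 (vowel merger): timdarbokas → timdorbokos
  rule 4 (palatalisation): timdorbokos → simdorbokos
  rule 5 (unconditioned shift): simdorbokos → simdorpokos
  rule 6: no change — simdorpokos
  ⇒ Nedilish simdorpokos

simdorpokos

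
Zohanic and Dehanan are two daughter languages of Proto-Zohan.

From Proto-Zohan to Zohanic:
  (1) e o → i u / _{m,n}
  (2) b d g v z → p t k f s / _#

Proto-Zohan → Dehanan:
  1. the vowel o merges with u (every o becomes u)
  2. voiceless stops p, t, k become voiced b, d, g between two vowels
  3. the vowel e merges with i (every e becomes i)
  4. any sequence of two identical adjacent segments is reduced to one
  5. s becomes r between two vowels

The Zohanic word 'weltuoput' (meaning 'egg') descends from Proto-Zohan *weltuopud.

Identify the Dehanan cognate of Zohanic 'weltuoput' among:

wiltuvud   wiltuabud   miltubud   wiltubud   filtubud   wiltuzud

Dehanan: *weltuopud
  weltuopud → weltuupud   [vowel merger]
  weltuupud → weltuubud   [intervocalic voicing]
  weltuubud → wiltuubud   [vowel merger]
  wiltuubud → wiltubud   [degemination]
  wiltubud (rule 5 does not apply)
  giving Dehanan wiltubud.
Among the options, 'wiltubud' alone shows every Dehanan change applied in order.

wiltubud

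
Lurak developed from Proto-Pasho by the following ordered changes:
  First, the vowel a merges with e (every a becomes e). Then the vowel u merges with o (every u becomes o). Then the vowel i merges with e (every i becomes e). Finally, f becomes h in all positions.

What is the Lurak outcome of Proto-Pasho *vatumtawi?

Lurak: *vatumtawi > vetumtewi > vetomtewi > vetomtewe  (by vowel merger, vowel merger, vowel merger)

vetomtewe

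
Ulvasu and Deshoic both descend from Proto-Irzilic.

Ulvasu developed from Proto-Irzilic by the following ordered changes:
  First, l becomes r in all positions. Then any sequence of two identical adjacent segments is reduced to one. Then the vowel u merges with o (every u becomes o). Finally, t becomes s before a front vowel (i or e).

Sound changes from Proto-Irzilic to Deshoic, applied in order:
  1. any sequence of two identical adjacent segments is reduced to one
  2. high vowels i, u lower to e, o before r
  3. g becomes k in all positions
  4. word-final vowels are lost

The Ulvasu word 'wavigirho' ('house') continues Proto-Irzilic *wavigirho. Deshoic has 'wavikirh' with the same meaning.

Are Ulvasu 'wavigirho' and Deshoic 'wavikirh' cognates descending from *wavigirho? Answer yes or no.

Derive the expected Deshoic reflex of *wavigirho:
Deshoic: *wavigirho > wavigerho > wavikerho > wavikerh  (by pre-rhotic lowering, unconditioned shift, apocope)
The regular Deshoic reflex would be 'wavikerh', but the attested form is 'wavikirh'. The correspondence is irregular, so they are not cognates (the Deshoic form has a different source).

no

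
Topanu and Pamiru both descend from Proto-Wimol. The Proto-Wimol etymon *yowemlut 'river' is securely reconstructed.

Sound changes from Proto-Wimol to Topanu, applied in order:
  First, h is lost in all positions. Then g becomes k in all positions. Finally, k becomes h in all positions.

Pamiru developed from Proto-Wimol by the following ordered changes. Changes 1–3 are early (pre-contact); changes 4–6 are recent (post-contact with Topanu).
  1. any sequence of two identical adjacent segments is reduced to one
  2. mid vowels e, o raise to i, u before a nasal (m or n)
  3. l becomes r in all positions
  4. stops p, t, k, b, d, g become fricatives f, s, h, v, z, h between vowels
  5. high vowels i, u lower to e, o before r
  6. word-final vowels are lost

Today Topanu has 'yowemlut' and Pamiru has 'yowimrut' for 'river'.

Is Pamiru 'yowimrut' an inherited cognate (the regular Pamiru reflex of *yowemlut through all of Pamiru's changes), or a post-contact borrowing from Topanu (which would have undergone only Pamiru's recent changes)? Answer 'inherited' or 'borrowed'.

inherited

If inherited, *yowemlut would pass through all of Pamiru's changes:
Pamiru: *yowemlut > yowimlut > yowimrut  (by pre-nasal raising, unconditioned shift)
If borrowed from Topanu 'yowemlut' after the early changes, it would undergo only the recent ones:
  rule 4 (intervocalic lenition): no change (yowemlut)
  rule 5 (pre-rhotic lowering): no change (yowemlut)
  rule 6 (apocope): no change (yowemlut)
  ⇒ as a loan: yowemlut
Pamiru 'yowimrut' matches the inherited outcome exactly, so it is an inherited cognate, not a loan.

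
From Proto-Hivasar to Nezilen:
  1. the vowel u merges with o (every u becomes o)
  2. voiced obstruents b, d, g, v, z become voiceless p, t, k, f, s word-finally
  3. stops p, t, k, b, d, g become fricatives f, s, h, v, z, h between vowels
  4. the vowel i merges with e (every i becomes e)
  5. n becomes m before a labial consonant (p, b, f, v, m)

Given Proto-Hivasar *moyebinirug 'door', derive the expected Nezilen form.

moyevenerok

Nezilen: *moyebinirug > moyebinirog > moyebinirok > moyevinirok > moyevenerok  (by vowel merger, final devoicing, intervocalic lenition, vowel merger)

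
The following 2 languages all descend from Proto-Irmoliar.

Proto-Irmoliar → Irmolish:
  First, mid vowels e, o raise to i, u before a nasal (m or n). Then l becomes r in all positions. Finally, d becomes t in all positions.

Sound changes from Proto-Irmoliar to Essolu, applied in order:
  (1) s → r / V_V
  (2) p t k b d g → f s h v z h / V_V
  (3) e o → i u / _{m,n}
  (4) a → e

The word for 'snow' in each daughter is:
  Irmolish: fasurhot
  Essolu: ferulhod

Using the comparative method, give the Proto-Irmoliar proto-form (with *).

Position 5: Irmolish has r, Essolu has l. Essolu preserves l here (none of its changes turn any other segment into l), so the proto-segment is *l.
Position 3: Irmolish has s, Essolu has r. Irmolish preserves s here (none of its changes turn any other segment into s), so the proto-segment is *s.
Continuing position by position gives *fasulhod; check it forward:
Irmolish: *fasulhod
  fasulhod (rule 1 does not apply)
  fasulhod → fasurhod   [unconditioned shift]
  fasurhod → fasurhot   [unconditioned shift]
  giving Irmolish fasurhot.
Essolu: *fasulhod
  fasulhod → farulhod   [rhotacism]
  farulhod (rule 2 does not apply)
  farulhod (rule 3 does not apply)
  farulhod → ferulhod   [vowel merger]
  giving Essolu ferulhod.
*fasulhod is the unique common source.

*fasulhod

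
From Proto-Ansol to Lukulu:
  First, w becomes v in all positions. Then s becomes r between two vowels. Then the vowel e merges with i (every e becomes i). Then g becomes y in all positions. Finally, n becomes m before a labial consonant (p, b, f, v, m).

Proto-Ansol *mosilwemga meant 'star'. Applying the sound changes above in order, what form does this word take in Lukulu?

morilvimya

Lukulu: *mosilwemga > mosilvemga > morilvemga > morilvimga > morilvimya  (by unconditioned shift, rhotacism, vowel merger, unconditioned shift)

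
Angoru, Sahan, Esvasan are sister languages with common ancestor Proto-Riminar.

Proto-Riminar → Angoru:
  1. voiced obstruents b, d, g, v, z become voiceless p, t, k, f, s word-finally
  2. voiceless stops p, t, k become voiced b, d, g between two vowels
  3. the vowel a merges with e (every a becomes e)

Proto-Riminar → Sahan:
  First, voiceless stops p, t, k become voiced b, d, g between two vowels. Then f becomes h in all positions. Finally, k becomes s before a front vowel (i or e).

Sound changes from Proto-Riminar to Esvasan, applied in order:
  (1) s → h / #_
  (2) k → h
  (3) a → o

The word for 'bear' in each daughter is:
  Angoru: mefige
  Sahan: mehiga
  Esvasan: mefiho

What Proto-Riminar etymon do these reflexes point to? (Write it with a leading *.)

Position 5: Angoru has g, Sahan has g, Esvasan has h. Taking the neighbouring segments as reconstructed: Angoru g could go back to *k or *g; Sahan g could go back to *k or *g; Esvasan h could go back to *k or *h — the one source consistent with every daughter is *k.
Position 6: Angoru has e, Sahan has a, Esvasan has o. Sahan preserves a here (none of its changes turn any other segment into a), so the proto-segment is *a.
Verify the candidate proto-form against each daughter:
Angoru: *mefika
  mefika (rule 1 does not apply)
  mefika → mefiga   [intervocalic voicing]
  mefiga → mefige   [vowel merger]
  giving Angoru mefige.
Sahan: *mefika
  mefika → mefiga   [intervocalic voicing]
  mefiga → mehiga   [unconditioned shift]
  mehiga (rule 3 does not apply)
  giving Sahan mehiga.
Esvasan: *mefika
  mefika (rule 1 does not apply)
  mefika → mefiha   [unconditioned shift]
  mefiha → mefiho   [vowel merger]
  giving Esvasan mefiho.
No other proto-form is consistent with every reflex, so the reconstruction is *mefika.

*mefika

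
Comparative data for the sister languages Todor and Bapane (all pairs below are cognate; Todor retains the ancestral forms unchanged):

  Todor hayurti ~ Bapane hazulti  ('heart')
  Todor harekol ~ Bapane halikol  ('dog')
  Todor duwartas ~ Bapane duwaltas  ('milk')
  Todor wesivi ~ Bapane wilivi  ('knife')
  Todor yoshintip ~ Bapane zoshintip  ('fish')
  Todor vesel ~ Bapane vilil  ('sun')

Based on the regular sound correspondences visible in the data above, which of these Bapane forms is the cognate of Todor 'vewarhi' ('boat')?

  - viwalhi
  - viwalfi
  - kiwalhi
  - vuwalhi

harekol ~ halikol, wesivi ~ wilivi — Todor e corresponds to Bapane i after a consonant, before a consonant other than r, m, n, p, b, f, v.
hayurti ~ hazulti, duwartas ~ duwaltas — Todor r corresponds to Bapane l after a vowel, before a consonant other than r, m, n, p, b, f, v.
Applying these to Todor 'vewarhi':
  vewarhi → viwarhi   (e→i after a consonant, before a consonant other than r, m, n, p, b, f, v)
  viwarhi → viwalhi   (r→l after a vowel, before a consonant other than r, m, n, p, b, f, v)
So the Bapane cognate is 'viwalhi'.

viwalhi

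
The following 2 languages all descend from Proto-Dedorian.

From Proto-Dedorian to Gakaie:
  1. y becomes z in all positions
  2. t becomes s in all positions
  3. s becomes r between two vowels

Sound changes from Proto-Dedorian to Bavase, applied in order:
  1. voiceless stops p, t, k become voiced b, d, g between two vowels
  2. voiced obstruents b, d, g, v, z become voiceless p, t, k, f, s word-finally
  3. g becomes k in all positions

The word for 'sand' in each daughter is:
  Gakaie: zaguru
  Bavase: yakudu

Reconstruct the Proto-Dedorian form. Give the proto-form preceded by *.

Position 5: Gakaie has r, Bavase has d. Taking the neighbouring segments as reconstructed: Gakaie r could go back to *t or *s or *r; Bavase d could go back to *t or *d — the one source consistent with every daughter is *t.
Position 1: Gakaie has z, Bavase has y. Bavase preserves y here (none of its changes turn any other segment into y), so the proto-segment is *y.
Position 3: Gakaie has g, Bavase has k. Gakaie preserves g here (none of its changes turn any other segment into g), so the proto-segment is *g.
This points to *yagutu. Verify forward in each daughter:
Gakaie: *yagutu > zagutu > zagusu > zaguru  (by unconditioned shift, unconditioned shift, rhotacism)
Bavase: start from *yagutu.
  rule 1 (intervocalic voicing): yagutu → yagudu
  rule 2: no change — yagudu
  rule 3 (unconditioned shift): yagudu → yakudu
  ⇒ Bavase yakudu
*yagutu is the unique common source.

*yagutu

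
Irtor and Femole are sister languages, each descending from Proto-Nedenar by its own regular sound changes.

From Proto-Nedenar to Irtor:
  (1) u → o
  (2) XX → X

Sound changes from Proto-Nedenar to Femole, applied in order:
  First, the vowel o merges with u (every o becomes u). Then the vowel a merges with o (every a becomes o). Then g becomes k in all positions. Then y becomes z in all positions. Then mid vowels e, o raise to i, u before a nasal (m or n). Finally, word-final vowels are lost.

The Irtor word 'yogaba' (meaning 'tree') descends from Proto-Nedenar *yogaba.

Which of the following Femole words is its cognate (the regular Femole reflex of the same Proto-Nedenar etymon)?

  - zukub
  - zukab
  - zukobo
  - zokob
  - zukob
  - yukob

Femole: *yogaba > yugaba > yugobo > yukobo > zukobo > zukob  (by vowel merger, vowel merger, unconditioned shift, unconditioned shift, apocope)
Among the options, 'zukob' alone shows every Femole change applied in order.

zukob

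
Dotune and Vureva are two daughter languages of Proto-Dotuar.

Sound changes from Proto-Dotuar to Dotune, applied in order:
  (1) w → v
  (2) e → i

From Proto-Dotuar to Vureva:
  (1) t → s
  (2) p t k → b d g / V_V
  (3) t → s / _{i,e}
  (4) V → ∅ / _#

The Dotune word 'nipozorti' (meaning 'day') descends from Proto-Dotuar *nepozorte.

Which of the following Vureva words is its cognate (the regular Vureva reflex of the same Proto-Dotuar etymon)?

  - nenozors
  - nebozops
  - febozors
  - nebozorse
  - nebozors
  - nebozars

nebozors

Vureva: *nepozorte
  nepozorte → nepozorse   [unconditioned shift]
  nepozorse → nebozorse   [intervocalic voicing]
  nebozorse (rule 3 does not apply)
  nebozorse → nebozors   [apocope]
  giving Vureva nebozors.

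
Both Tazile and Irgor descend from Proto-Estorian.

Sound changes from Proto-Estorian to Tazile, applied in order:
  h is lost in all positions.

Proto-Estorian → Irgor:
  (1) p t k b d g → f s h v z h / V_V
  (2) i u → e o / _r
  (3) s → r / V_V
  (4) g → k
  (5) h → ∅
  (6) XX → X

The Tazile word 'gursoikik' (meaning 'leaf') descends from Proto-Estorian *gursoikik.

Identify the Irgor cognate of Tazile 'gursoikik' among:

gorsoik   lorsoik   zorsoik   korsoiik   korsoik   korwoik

korsoik

Irgor: *gursoikik > gursoihik > gorsoihik > korsoihik > korsoiik > korsoik  (by intervocalic lenition, pre-rhotic lowering, unconditioned shift, h-loss, degemination)
Among the options, 'korsoik' alone shows every Irgor change applied in order.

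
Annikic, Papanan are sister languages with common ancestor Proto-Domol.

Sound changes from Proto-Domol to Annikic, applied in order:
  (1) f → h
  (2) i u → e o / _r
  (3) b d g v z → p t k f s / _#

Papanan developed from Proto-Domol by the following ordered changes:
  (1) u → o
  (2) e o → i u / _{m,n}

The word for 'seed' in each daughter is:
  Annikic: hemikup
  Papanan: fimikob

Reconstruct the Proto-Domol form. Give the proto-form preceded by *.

*femikub

Position 6: Annikic has u, Papanan has o. Annikic preserves u here (none of its changes turn any other segment into u), so the proto-segment is *u.
Position 2: Annikic has e, Papanan has i. Taking the neighbouring segments as reconstructed: Annikic e can only go back to *e; Papanan i could go back to *e or *i — the one source consistent with every daughter is *e.
Position 7: Annikic has p, Papanan has b. Papanan preserves b here (none of its changes turn any other segment into b), so the proto-segment is *b.
Verify the candidate proto-form against each daughter:
Annikic: start from *femikub.
  rule 1 (unconditioned shift): femikub → hemikub
  rule 2: no change — hemikub
  rule 3 (final devoicing): hemikub → hemikup
  ⇒ Annikic hemikup
Papanan: start from *femikub.
  rule 1 (vowel merger): femikub → femikob
  rule 2 (pre-nasal raising): femikob → fimikob
  ⇒ Papanan fimikob
*femikub is the unique common source.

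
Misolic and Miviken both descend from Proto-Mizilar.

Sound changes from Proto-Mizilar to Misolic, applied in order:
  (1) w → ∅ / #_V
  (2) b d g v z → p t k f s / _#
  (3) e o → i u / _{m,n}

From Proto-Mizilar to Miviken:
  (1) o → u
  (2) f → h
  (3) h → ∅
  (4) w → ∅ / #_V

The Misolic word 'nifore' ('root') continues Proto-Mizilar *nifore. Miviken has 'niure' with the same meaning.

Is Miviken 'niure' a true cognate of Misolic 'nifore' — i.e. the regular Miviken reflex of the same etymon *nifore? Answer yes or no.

yes

Derive the expected Miviken reflex of *nifore:
Miviken: start from *nifore.
  rule 1 (vowel merger): nifore → nifure
  rule 2 (unconditioned shift): nifure → nihure
  rule 3 (h-loss): nihure → niure
  rule 4: no change — niure
  ⇒ Miviken niure
Miviken 'niure' matches the regular reflex exactly, so the pair is cognate.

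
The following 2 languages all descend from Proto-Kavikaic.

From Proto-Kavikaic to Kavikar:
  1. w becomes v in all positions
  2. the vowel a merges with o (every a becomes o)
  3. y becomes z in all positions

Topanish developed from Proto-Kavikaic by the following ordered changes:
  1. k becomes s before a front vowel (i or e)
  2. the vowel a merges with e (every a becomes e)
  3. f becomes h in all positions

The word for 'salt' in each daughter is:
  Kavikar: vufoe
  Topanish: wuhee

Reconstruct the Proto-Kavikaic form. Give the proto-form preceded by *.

*wufae

Position 4: Kavikar has o, Topanish has e. Taking the neighbouring segments as reconstructed: Kavikar o could go back to *a or *o; Topanish e could go back to *a or *e — the one source consistent with every daughter is *a.
Position 3: Kavikar has f, Topanish has h. Kavikar preserves f here (none of its changes turn any other segment into f), so the proto-segment is *f.
Position 1: Kavikar has v, Topanish has w. Topanish preserves w here (none of its changes turn any other segment into w), so the proto-segment is *w.
The remaining positions agree across the daughters. Check the candidate against every language:
Kavikar: start from *wufae.
  rule 1 (unconditioned shift): wufae → vufae
  rule 2 (vowel merger): vufae → vufoe
  rule 3: no change — vufoe
  ⇒ Kavikar vufoe
Topanish: *wufae
  wufae (rule 1 does not apply)
  wufae → wufee   [vowel merger]
  wufee → wuhee   [unconditioned shift]
  giving Topanish wuhee.
No other proto-form is consistent with every reflex, so the reconstruction is *wufae.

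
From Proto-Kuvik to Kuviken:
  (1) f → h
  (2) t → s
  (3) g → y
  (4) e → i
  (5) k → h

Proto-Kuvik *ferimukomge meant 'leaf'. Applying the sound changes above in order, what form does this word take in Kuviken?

hirimuhomyi

Kuviken: *ferimukomge
  ferimukomge → herimukomge   [unconditioned shift]
  herimukomge (rule 2 does not apply)
  herimukomge → herimukomye   [unconditioned shift]
  herimukomye → hirimukomyi   [vowel merger]
  hirimukomyi → hirimuhomyi   [unconditioned shift]
  giving Kuviken hirimuhomyi.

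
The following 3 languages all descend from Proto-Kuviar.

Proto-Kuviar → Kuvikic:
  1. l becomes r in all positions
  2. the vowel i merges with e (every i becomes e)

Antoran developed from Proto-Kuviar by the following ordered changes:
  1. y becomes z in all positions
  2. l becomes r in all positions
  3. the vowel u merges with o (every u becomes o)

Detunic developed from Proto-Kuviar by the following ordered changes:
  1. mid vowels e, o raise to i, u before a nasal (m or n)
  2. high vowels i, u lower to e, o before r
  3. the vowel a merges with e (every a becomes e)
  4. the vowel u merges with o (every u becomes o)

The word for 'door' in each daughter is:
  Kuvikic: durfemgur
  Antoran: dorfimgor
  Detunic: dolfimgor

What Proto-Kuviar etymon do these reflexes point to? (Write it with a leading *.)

*dulfimgur

Position 5: Kuvikic has e, Antoran has i, Detunic has i. Antoran preserves i here (none of its changes turn any other segment into i), so the proto-segment is *i.
Position 3: Kuvikic has r, Antoran has r, Detunic has l. Detunic preserves l here (none of its changes turn any other segment into l), so the proto-segment is *l.
Verify the candidate proto-form against each daughter:
Kuvikic: *dulfimgur
  dulfimgur → durfimgur   [unconditioned shift]
  durfimgur → durfemgur   [vowel merger]
  giving Kuvikic durfemgur.
Antoran: start from *dulfimgur.
  rule 1: no change — dulfimgur
  rule 2 (unconditioned shift): dulfimgur → durfimgur
  rule 3 (vowel merger): durfimgur → dorfimgor
  ⇒ Antoran dorfimgor
Detunic: *dulfimgur > dulfimgor > dolfimgor  (by pre-rhotic lowering, vowel merger)
*dulfimgur is the unique common source.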